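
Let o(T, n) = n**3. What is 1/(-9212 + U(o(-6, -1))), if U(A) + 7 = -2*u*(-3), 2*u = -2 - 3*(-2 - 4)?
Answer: -1/9171 ≈ -0.00010904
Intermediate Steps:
u = 8 (u = (-2 - 3*(-2 - 4))/2 = (-2 - 3*(-6))/2 = (-2 - 1*(-18))/2 = (-2 + 18)/2 = (1/2)*16 = 8)
U(A) = 41 (U(A) = -7 - 2*8*(-3) = -7 - 16*(-3) = -7 + 48 = 41)
1/(-9212 + U(o(-6, -1))) = 1/(-9212 + 41) = 1/(-9171) = -1/9171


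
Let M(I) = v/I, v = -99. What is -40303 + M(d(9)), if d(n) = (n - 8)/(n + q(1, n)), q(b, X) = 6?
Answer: -41788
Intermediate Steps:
d(n) = (-8 + n)/(6 + n) (d(n) = (n - 8)/(n + 6) = (-8 + n)/(6 + n))
M(I) = -99/I
-40303 + M(d(9)) = -40303 - 99*(6 + 9)/(-8 + 9) = -40303 - 99/(1/15) = -40303 - 99/((1/15)*1) = -40303 - 99/1/15 = -40303 - 99*15 = -40303 - 1485 = -41788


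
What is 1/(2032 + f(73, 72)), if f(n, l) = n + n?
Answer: 1/2178 ≈ 0.00045914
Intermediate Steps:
f(n, l) = 2*n
1/(2032 + f(73, 72)) = 1/(2032 + 2*73) = 1/(2032 + 146) = 1/2178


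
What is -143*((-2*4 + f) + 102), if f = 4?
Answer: -14014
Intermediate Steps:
-143*((-2*4 + f) + 102) = -143*((-2*4 + 4) + 102) = -143*((-8 + 4) + 102) = -143*(-4 + 102) = -143*98 = -14014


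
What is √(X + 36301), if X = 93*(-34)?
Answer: √33139 ≈ 182.04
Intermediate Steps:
X = -3162
√(X + 36301) = √(-3162 + 36301) = √33139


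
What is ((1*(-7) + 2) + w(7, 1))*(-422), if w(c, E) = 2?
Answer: 1266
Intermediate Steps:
((1*(-7) + 2) + w(7, 1))*(-422) = ((1*(-7) + 2) + 2)*(-422) = ((-7 + 2) + 2)*(-422) = (-5 + 2)*(-422) = -3*(-422) = 1266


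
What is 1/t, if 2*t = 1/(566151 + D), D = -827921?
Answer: -523540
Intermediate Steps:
t = -1/523540 (t = 1/(2*(566151 - 827921)) = (½)/(-261770) = (½)*(-1/261770) = -1/523540 ≈ -1.9101e-6)
1/t = 1/(-1/523540) = -523540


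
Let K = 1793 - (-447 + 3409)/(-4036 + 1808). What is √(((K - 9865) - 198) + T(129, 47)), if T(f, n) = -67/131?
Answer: I*√176106556004738/145934 ≈ 90.935*I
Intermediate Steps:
T(f, n) = -67/131 (T(f, n) = -67*1/131 = -67/131)
K = 1998883/1114 (K = 1793 - 2962/(-2228) = 1793 - 2962*(-1)/2228 = 1793 - 1*(-1481/1114) = 1793 + 1481/1114 = 1998883/1114 ≈ 1794.3)
√(((K - 9865) - 198) + T(129, 47)) = √(((1998883/1114 - 9865) - 198) - 67/131) = √((-8990727/1114 - 198) - 67/131) = √(-9211299/1114 - 67/131) = √(-1206754807/145934) = I*√176106556004738/145934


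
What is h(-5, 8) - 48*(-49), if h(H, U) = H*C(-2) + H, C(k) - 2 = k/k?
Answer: 2332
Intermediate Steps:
C(k) = 3 (C(k) = 2 + k/k = 2 + 1 = 3)
h(H, U) = 4*H (h(H, U) = H*3 + H = 3*H + H = 4*H)
h(-5, 8) - 48*(-49) = 4*(-5) - 48*(-49) = -20 + 2352 = 2332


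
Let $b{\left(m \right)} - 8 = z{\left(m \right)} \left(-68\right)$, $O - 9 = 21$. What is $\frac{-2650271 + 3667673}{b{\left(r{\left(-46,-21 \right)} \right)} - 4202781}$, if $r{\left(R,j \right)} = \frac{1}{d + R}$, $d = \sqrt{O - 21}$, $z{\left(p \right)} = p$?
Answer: $- \frac{43748286}{180719171} \approx -0.24208$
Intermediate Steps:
$O = 30$ ($O = 9 + 21 = 30$)
$d = 3$ ($d = \sqrt{30 - 21} = \sqrt{9} = 3$)
$r{\left(R,j \right)} = \frac{1}{3 + R}$
$b{\left(m \right)} = 8 - 68 m$ ($b{\left(m \right)} = 8 + m \left(-68\right) = 8 - 68 m$)
$\frac{-2650271 + 3667673}{b{\left(r{\left(-46,-21 \right)} \right)} - 4202781} = \frac{-2650271 + 3667673}{\left(8 - \frac{68}{3 - 46}\right) - 4202781} = \frac{1017402}{\left(8 - \frac{68}{-43}\right) - 4202781} = \frac{1017402}{\left(8 - - \frac{68}{43}\right) - 4202781} = \frac{1017402}{\left(8 + \frac{68}{43}\right) - 4202781} = \frac{1017402}{\frac{412}{43} - 4202781} = \frac{1017402}{- \frac{180719171}{43}} = 1017402 \left(- \frac{43}{180719171}\right) = - \frac{43748286}{180719171}$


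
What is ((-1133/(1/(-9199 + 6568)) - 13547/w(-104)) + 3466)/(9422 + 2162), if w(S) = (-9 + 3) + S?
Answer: 328296337/1274240 ≈ 257.64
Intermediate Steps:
w(S) = -6 + S
((-1133/(1/(-9199 + 6568)) - 13547/w(-104)) + 3466)/(9422 + 2162) = ((-1133/(1/(-9199 + 6568)) - 13547/(-6 - 104)) + 3466)/(9422 + 2162) = ((-1133/(1/(-2631)) - 13547/(-110)) + 3466)/11584 = ((-1133/(-1/2631) - 13547*(-1/110)) + 3466)*(1/11584) = ((-1133*(-2631) + 13547/110) + 3466)*(1/11584) = ((2980923 + 13547/110) + 3466)*(1/11584) = (327915077/110 + 3466)*(1/11584) = (328296337/110)*(1/11584) = 328296337/1274240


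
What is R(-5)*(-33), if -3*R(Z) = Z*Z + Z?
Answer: 220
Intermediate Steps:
R(Z) = -Z/3 - Z**2/3 (R(Z) = -(Z*Z + Z)/3 = -(Z**2 + Z)/3 = -(Z + Z**2)/3 = -Z/3 - Z**2/3)
R(-5)*(-33) = -1/3*(-5)*(1 - 5)*(-33) = -1/3*(-5)*(-4)*(-33) = -20/3*(-33) = 220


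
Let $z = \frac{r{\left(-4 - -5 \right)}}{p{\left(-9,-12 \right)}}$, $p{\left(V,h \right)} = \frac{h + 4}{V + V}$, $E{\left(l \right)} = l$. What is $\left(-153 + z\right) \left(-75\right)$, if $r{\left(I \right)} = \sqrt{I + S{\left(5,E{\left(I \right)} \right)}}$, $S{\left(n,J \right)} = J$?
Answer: $11475 - \frac{675 \sqrt{2}}{4} \approx 11236.0$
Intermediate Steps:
$p{\left(V,h \right)} = \frac{4 + h}{2 V}$
$r{\left(I \right)} = \sqrt{2} \sqrt{I}$ ($r{\left(I \right)} = \sqrt{I + I} = \sqrt{2 I} = \sqrt{2} \sqrt{I}$)
$z = \frac{9 \sqrt{2}}{4}$ ($z = \frac{\sqrt{2} \sqrt{-4 - -5}}{\frac{1}{2} \frac{1}{-9} \left(4 - 12\right)} = \frac{\sqrt{2} \sqrt{-4 + 5}}{\frac{1}{2} \left(- \frac{1}{9}\right) \left(-8\right)} = \frac{\sqrt{2} \sqrt{1}}{\frac{4}{9}} = \sqrt{2} \cdot 1 \cdot \frac{9}{4} = \sqrt{2} \cdot \frac{9}{4} = \frac{9 \sqrt{2}}{4} \approx 3.182$)
$\left(-153 + z\right) \left(-75\right) = \left(-153 + \frac{9 \sqrt{2}}{4}\right) \left(-75\right) = 11475 - \frac{675 \sqrt{2}}{4}$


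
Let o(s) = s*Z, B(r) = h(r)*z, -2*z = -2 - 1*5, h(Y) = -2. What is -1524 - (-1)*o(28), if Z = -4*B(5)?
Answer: -740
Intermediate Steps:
z = 7/2 (z = -(-2 - 1*5)/2 = -(-2 - 5)/2 = -½*(-7) = 7/2 ≈ 3.5000)
B(r) = -7 (B(r) = -2*7/2 = -7)
Z = 28 (Z = -4*(-7) = 28)
o(s) = 28*s (o(s) = s*28 = 28*s)
-1524 - (-1)*o(28) = -1524 - (-1)*28*28 = -1524 - (-1)*784 = -1524 - 1*(-784) = -1524 + 784 = -740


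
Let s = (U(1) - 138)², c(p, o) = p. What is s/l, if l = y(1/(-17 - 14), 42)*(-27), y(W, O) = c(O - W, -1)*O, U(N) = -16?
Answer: -52514/105543 ≈ -0.49756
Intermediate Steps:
y(W, O) = O*(O - W) (y(W, O) = (O - W)*O = O*(O - W))
s = 23716 (s = (-16 - 138)² = (-154)² = 23716)
l = -1477602/31 (l = (42*(42 - 1/(-17 - 14)))*(-27) = (42*(42 - 1/(-31)))*(-27) = (42*(42 - 1*(-1/31)))*(-27) = (42*(42 + 1/31))*(-27) = (42*(1303/31))*(-27) = (54726/31)*(-27) = -1477602/31 ≈ -47665.)
s/l = 23716/(-1477602/31) = 23716*(-31/1477602) = -52514/105543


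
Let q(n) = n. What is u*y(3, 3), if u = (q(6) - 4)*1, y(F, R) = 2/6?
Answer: ⅔ ≈ 0.66667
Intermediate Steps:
y(F, R) = ⅓ (y(F, R) = 2*(⅙) = ⅓)
u = 2 (u = (6 - 4)*1 = 2*1 = 2)
u*y(3, 3) = 2*(⅓) = ⅔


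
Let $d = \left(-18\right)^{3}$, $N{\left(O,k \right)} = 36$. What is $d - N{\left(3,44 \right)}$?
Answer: $-5868$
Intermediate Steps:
$d = -5832$
$d - N{\left(3,44 \right)} = -5832 - 36 = -5868$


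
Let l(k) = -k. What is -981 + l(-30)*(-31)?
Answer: -1911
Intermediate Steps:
-981 + l(-30)*(-31) = -981 - 1*(-30)*(-31) = -981 + 30*(-31) = -981 - 930 = -1911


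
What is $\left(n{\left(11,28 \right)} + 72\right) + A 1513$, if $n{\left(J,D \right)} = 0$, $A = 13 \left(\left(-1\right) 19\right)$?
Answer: $-373639$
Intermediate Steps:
$A = -247$ ($A = 13 \left(-19\right) = -247$)
$\left(n{\left(11,28 \right)} + 72\right) + A 1513 = \left(0 + 72\right) - 373711 = 72 - 373711 = -373639$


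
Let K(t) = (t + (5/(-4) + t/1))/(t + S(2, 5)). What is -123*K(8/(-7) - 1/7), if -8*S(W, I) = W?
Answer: -13161/43 ≈ -306.07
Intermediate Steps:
S(W, I) = -W/8
K(t) = (-5/4 + 2*t)/(-¼ + t) (K(t) = (t + (5/(-4) + t/1))/(t - ⅛*2) = (t + (5*(-¼) + t*1))/(t - ¼) = (t + (-5/4 + t))/(-¼ + t) = (-5/4 + 2*t)/(-¼ + t))
-123*K(8/(-7) - 1/7) = -123*(-5 + 8*(8/(-7) - 1/7))/(-1 + 4*(8/(-7) - 1/7)) = -123*(-5 + 8*(8*(-⅐) - 1*⅐))/(-1 + 4*(8*(-⅐) - 1*⅐)) = -123*(-5 + 8*(-8/7 - ⅐))/(-1 + 4*(-8/7 - ⅐)) = -123*(-5 + 8*(-9/7))/(-1 + 4*(-9/7)) = -123*(-5 - 72/7)/(-1 - 36/7) = -123*(-107)/((-43/7)*7) = -(-861)*(-107)/(43*7) = -123*107/43 = -13161/43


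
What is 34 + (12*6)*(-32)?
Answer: -2270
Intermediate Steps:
34 + (12*6)*(-32) = 34 + 72*(-32) = 34 - 2304 = -2270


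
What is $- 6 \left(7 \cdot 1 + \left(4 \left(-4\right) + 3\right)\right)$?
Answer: $36$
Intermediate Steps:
$- 6 \left(7 \cdot 1 + \left(4 \left(-4\right) + 3\right)\right) = - 6 \left(7 + \left(-16 + 3\right)\right) = - 6 \left(7 - 13\right) = \left(-6\right) \left(-6\right) = 36$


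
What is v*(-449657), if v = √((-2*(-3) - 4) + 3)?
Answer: -449657*√5 ≈ -1.0055e+6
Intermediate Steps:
v = √5 (v = √((6 - 4) + 3) = √(2 + 3) = √5 ≈ 2.2361)
v*(-449657) = √5*(-449657) = -449657*√5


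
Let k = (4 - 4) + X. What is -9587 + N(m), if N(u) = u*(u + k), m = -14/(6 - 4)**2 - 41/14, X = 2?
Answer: -468368/49 ≈ -9558.5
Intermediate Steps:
k = 2 (k = (4 - 4) + 2 = 0 + 2 = 2)
m = -45/7 (m = -14/(2**2) - 41*1/14 = -14/4 - 41/14 = -14*1/4 - 41/14 = -7/2 - 41/14 = -45/7 ≈ -6.4286)
N(u) = u*(2 + u) (N(u) = u*(u + 2) = u*(2 + u))
-9587 + N(m) = -9587 - 45*(2 - 45/7)/7 = -9587 - 45/7*(-31/7) = -9587 + 1395/49 = -468368/49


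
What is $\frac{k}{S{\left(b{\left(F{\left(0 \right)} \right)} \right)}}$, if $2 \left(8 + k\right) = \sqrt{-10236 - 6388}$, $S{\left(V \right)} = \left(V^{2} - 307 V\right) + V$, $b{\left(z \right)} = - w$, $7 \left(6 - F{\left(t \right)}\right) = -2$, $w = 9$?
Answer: $- \frac{8}{2835} + \frac{2 i \sqrt{1039}}{2835} \approx -0.0028219 + 0.02274 i$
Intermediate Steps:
$F{\left(t \right)} = \frac{44}{7}$ ($F{\left(t \right)} = 6 - - \frac{2}{7} = 6 + \frac{2}{7} = \frac{44}{7}$)
$b{\left(z \right)} = -9$ ($b{\left(z \right)} = \left(-1\right) 9 = -9$)
$S{\left(V \right)} = V^{2} - 306 V$
$k = -8 + 2 i \sqrt{1039}$ ($k = -8 + \frac{\sqrt{-10236 - 6388}}{2} = -8 + \frac{\sqrt{-16624}}{2} = -8 + \frac{4 i \sqrt{1039}}{2} = -8 + 2 i \sqrt{1039} \approx -8.0 + 64.467 i$)
$\frac{k}{S{\left(b{\left(F{\left(0 \right)} \right)} \right)}} = \frac{-8 + 2 i \sqrt{1039}}{\left(-9\right) \left(-306 - 9\right)} = \frac{-8 + 2 i \sqrt{1039}}{\left(-9\right) \left(-315\right)} = \frac{-8 + 2 i \sqrt{1039}}{2835} = \left(-8 + 2 i \sqrt{1039}\right) \frac{1}{2835} = - \frac{8}{2835} + \frac{2 i \sqrt{1039}}{2835}$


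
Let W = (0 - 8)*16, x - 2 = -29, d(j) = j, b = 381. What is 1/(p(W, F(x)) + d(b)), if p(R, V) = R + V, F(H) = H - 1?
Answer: 1/225 ≈ 0.0044444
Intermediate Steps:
x = -27 (x = 2 - 29 = -27)
F(H) = -1 + H
W = -128 (W = -8*16 = -128)
1/(p(W, F(x)) + d(b)) = 1/((-128 + (-1 - 27)) + 381) = 1/((-128 - 28) + 381) = 1/(-156 + 381) = 1/225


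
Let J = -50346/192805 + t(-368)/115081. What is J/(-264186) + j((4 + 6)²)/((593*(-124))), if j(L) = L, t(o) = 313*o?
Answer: -73015242183546166/53878824279165299895 ≈ -0.0013552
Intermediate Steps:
J = -28001919146/22188192205 (J = -50346/192805 + (313*(-368))/115081 = -50346*1/192805 - 115184*1/115081 = -50346/192805 - 115184/115081 = -28001919146/22188192205 ≈ -1.2620)
J/(-264186) + j((4 + 6)²)/((593*(-124))) = -28001919146/22188192205/(-264186) + (4 + 6)²/((593*(-124))) = -28001919146/22188192205*(-1/264186) + 10²/(-73532) = 14000959573/2930904872935065 + 100*(-1/73532) = 14000959573/2930904872935065 - 25/18383 = -73015242183546166/53878824279165299895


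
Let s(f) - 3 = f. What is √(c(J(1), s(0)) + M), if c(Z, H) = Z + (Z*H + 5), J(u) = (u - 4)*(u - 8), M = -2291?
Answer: I*√2202 ≈ 46.925*I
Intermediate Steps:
s(f) = 3 + f
J(u) = (-8 + u)*(-4 + u) (J(u) = (-4 + u)*(-8 + u) = (-8 + u)*(-4 + u))
c(Z, H) = 5 + Z + H*Z (c(Z, H) = Z + (H*Z + 5) = Z + (5 + H*Z) = 5 + Z + H*Z)
√(c(J(1), s(0)) + M) = √((5 + (32 + 1² - 12*1) + (3 + 0)*(32 + 1² - 12*1)) - 2291) = √((5 + (32 + 1 - 12) + 3*(32 + 1 - 12)) - 2291) = √((5 + 21 + 3*21) - 2291) = √((5 + 21 + 63) - 2291) = √(89 - 2291) = √(-2202) = I*√2202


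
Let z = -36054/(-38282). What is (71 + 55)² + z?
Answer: 303900543/19141 ≈ 15877.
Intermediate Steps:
z = 18027/19141 (z = -36054*(-1/38282) = 18027/19141 ≈ 0.94180)
(71 + 55)² + z = (71 + 55)² + 18027/19141 = 126² + 18027/19141 = 15876 + 18027/19141 = 303900543/19141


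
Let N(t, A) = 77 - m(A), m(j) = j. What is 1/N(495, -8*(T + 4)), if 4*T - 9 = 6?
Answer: 1/139 ≈ 0.0071942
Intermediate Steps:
T = 15/4 (T = 9/4 + (¼)*6 = 9/4 + 3/2 = 15/4 ≈ 3.7500)
N(t, A) = 77 - A
1/N(495, -8*(T + 4)) = 1/(77 - (-8)*(15/4 + 4)) = 1/(77 - (-8)*31/4) = 1/(77 - 1*(-62)) = 1/(77 + 62) = 1/139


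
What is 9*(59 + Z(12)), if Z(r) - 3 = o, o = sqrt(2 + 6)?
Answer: 558 + 18*sqrt(2) ≈ 583.46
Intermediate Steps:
o = 2*sqrt(2) (o = sqrt(8) = 2*sqrt(2) ≈ 2.8284)
Z(r) = 3 + 2*sqrt(2)
9*(59 + Z(12)) = 9*(59 + (3 + 2*sqrt(2))) = 9*(62 + 2*sqrt(2)) = 558 + 18*sqrt(2)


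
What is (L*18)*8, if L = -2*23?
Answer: -6624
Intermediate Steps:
L = -46
(L*18)*8 = -46*18*8 = -828*8 = -6624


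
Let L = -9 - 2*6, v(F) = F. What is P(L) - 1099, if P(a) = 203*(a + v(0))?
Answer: -5362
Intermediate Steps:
L = -21 (L = -9 - 12 = -21)
P(a) = 203*a (P(a) = 203*(a + 0) = 203*a)
P(L) - 1099 = 203*(-21) - 1099 = -4263 - 1099 = -5362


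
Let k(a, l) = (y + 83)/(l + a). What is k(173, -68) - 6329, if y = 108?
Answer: -664354/105 ≈ -6327.2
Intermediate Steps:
k(a, l) = 191/(a + l) (k(a, l) = (108 + 83)/(l + a) = 191/(a + l))
k(173, -68) - 6329 = 191/(173 - 68) - 6329 = 191/105 - 6329 = -664354/105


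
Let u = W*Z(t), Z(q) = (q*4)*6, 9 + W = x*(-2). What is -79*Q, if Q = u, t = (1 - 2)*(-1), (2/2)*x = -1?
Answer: 13272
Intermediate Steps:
x = -1
t = 1 (t = -1*(-1) = 1)
W = -7 (W = -9 - 1*(-2) = -9 + 2 = -7)
Z(q) = 24*q (Z(q) = (4*q)*6 = 24*q)
u = -168 ≈ -168.00
Q = -168
-79*Q = -79*(-168) = 13272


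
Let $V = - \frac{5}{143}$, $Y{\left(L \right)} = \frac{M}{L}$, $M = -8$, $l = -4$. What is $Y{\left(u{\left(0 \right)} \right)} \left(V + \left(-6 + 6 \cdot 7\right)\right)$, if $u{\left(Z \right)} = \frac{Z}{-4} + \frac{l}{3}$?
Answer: $\frac{30858}{143} \approx 215.79$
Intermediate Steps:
$u{\left(Z \right)} = - \frac{4}{3} - \frac{Z}{4}$ ($u{\left(Z \right)} = \frac{Z}{-4} - \frac{4}{3} = Z \left(- \frac{1}{4}\right) - \frac{4}{3} = - \frac{Z}{4} - \frac{4}{3} = - \frac{4}{3} - \frac{Z}{4}$)
$Y{\left(L \right)} = - \frac{8}{L}$
$V = - \frac{5}{143}$ ($V = \left(-5\right) \frac{1}{143} = - \frac{5}{143} \approx -0.034965$)
$Y{\left(u{\left(0 \right)} \right)} \left(V + \left(-6 + 6 \cdot 7\right)\right) = - \frac{8}{- \frac{4}{3} - 0} \left(- \frac{5}{143} + \left(-6 + 6 \cdot 7\right)\right) = - \frac{8}{- \frac{4}{3} + 0} \left(- \frac{5}{143} + \left(-6 + 42\right)\right) = - \frac{8}{- \frac{4}{3}} \left(- \frac{5}{143} + 36\right) = \left(-8\right) \left(- \frac{3}{4}\right) \frac{5143}{143} = 6 \cdot \frac{5143}{143} = \frac{30858}{143}$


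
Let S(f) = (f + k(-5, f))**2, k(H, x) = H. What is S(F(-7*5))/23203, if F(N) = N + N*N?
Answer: 1404225/23203 ≈ 60.519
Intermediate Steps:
F(N) = N + N**2
S(f) = (-5 + f)**2 (S(f) = (f - 5)**2 = (-5 + f)**2)
S(F(-7*5))/23203 = (-5 + (-7*5)*(1 - 7*5))**2/23203 = (-5 - 35*(1 - 35))**2*(1/23203) = (-5 - 35*(-34))**2*(1/23203) = (-5 + 1190)**2*(1/23203) = 1185**2*(1/23203) = 1404225*(1/23203) = 1404225/23203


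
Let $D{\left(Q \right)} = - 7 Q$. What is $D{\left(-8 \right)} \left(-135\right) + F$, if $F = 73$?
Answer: $-7487$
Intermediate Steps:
$D{\left(-8 \right)} \left(-135\right) + F = \left(-7\right) \left(-8\right) \left(-135\right) + 73 = 56 \left(-135\right) + 73 = -7560 + 73 = -7487$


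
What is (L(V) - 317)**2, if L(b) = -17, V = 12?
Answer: 111556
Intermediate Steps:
(L(V) - 317)**2 = (-17 - 317)**2 = (-334)**2 = 111556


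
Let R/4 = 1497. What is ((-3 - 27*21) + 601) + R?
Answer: 6019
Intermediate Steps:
R = 5988 (R = 4*1497 = 5988)
((-3 - 27*21) + 601) + R = ((-3 - 27*21) + 601) + 5988 = ((-3 - 567) + 601) + 5988 = (-570 + 601) + 5988 = 31 + 5988 = 6019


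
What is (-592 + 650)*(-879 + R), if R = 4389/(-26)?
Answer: -790047/13 ≈ -60773.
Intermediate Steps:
R = -4389/26 (R = 4389*(-1/26) = -4389/26 ≈ -168.81)
(-592 + 650)*(-879 + R) = (-592 + 650)*(-879 - 4389/26) = 58*(-27243/26) = -790047/13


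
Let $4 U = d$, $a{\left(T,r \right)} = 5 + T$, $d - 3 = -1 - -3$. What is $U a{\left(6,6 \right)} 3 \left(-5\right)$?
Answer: $- \frac{825}{4} \approx -206.25$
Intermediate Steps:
$d = 5$ ($d = 3 - -2 = 3 + \left(-1 + 3\right) = 3 + 2 = 5$)
$U = \frac{5}{4}$ ($U = \frac{1}{4} \cdot 5 = \frac{5}{4} \approx 1.25$)
$U a{\left(6,6 \right)} 3 \left(-5\right) = \frac{5 \left(5 + 6\right)}{4} \cdot 3 \left(-5\right) = \frac{5}{4} \cdot 11 \left(-15\right) = \frac{55}{4} \left(-15\right) = - \frac{825}{4}$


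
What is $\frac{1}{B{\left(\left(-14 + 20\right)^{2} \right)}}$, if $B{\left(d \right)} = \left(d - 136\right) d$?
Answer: $- \frac{1}{3600} \approx -0.00027778$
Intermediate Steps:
$B{\left(d \right)} = d \left(-136 + d\right)$ ($B{\left(d \right)} = \left(d - 136\right) d = \left(-136 + d\right) d = d \left(-136 + d\right)$)
$\frac{1}{B{\left(\left(-14 + 20\right)^{2} \right)}} = \frac{1}{\left(-14 + 20\right)^{2} \left(-136 + \left(-14 + 20\right)^{2}\right)} = \frac{1}{6^{2} \left(-136 + 6^{2}\right)} = \frac{1}{36 \left(-136 + 36\right)} = \frac{1}{36 \left(-100\right)} = \frac{1}{-3600} = - \frac{1}{3600}$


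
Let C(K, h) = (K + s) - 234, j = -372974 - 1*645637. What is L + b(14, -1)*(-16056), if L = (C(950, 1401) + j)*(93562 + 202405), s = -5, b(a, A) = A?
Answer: -301264793244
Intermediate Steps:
j = -1018611 (j = -372974 - 645637 = -1018611)
C(K, h) = -239 + K (C(K, h) = (K - 5) - 234 = (-5 + K) - 234 = -239 + K)
L = -301264809300 (L = ((-239 + 950) - 1018611)*(93562 + 202405) = (711 - 1018611)*295967 = -1017900*295967 = -301264809300)
L + b(14, -1)*(-16056) = -301264809300 - 1*(-16056) = -301264809300 + 16056 = -301264793244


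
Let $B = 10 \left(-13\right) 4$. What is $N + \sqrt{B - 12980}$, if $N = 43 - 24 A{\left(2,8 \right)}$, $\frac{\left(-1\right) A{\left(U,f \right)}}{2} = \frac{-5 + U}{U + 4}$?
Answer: $19 + 30 i \sqrt{15} \approx 19.0 + 116.19 i$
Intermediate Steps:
$B = -520$ ($B = \left(-130\right) 4 = -520$)
$A{\left(U,f \right)} = - \frac{2 \left(-5 + U\right)}{4 + U}$ ($A{\left(U,f \right)} = - 2 \frac{-5 + U}{U + 4} = - 2 \frac{-5 + U}{4 + U} = - \frac{2 \left(-5 + U\right)}{4 + U}$)
$N = 19$ ($N = 43 - 24 \frac{2 \left(5 - 2\right)}{4 + 2} = 43 - 24 \frac{2 \left(5 - 2\right)}{6} = 43 - 24 \cdot 2 \cdot \frac{1}{6} \cdot 3 = 43 - 24 = 19$)
$N + \sqrt{B - 12980} = 19 + \sqrt{-520 - 12980} = 19 + \sqrt{-13500} = 19 + 30 i \sqrt{15}$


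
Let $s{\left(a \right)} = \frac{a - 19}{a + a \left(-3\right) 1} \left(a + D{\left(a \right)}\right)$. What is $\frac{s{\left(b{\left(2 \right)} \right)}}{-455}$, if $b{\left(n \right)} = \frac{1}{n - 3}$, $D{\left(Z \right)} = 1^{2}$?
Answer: $0$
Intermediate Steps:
$D{\left(Z \right)} = 1$
$b{\left(n \right)} = \frac{1}{-3 + n}$
$s{\left(a \right)} = - \frac{\left(1 + a\right) \left(-19 + a\right)}{2 a}$ ($s{\left(a \right)} = \frac{a - 19}{a + a \left(-3\right) 1} \left(a + 1\right) = \frac{-19 + a}{a + - 3 a 1} \left(1 + a\right) = \frac{-19 + a}{a - 3 a} \left(1 + a\right) = \frac{-19 + a}{\left(-2\right) a} \left(1 + a\right) = \left(-19 + a\right) \left(- \frac{1}{2 a}\right) \left(1 + a\right) = - \frac{-19 + a}{2 a} \left(1 + a\right) = - \frac{\left(1 + a\right) \left(-19 + a\right)}{2 a}$)
$\frac{s{\left(b{\left(2 \right)} \right)}}{-455} = \frac{\frac{1}{2} \frac{1}{\frac{1}{-3 + 2}} \left(19 - \frac{-18 + \frac{1}{-3 + 2}}{-3 + 2}\right)}{-455} = \frac{19 - \frac{-18 + \frac{1}{-1}}{-1}}{2 \frac{1}{-1}} \left(- \frac{1}{455}\right) = \frac{19 - - (-18 - 1)}{2 \left(-1\right)} \left(- \frac{1}{455}\right) = \frac{1}{2} \left(-1\right) \left(19 - \left(-1\right) \left(-19\right)\right) \left(- \frac{1}{455}\right) = \frac{1}{2} \left(-1\right) \left(19 - 19\right) \left(- \frac{1}{455}\right) = \frac{1}{2} \left(-1\right) 0 \left(- \frac{1}{455}\right) = 0 \left(- \frac{1}{455}\right) = 0$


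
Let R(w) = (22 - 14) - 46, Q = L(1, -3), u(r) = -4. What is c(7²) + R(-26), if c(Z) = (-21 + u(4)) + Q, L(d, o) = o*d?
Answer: -66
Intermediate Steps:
L(d, o) = d*o
Q = -3 (Q = 1*(-3) = -3)
R(w) = -38 (R(w) = 8 - 46 = -38)
c(Z) = -28 (c(Z) = (-21 - 4) - 3 = -25 - 3 = -28)
c(7²) + R(-26) = -28 - 38 = -66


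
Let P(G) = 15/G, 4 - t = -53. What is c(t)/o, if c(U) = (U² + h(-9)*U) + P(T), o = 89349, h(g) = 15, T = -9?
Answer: 12307/268047 ≈ 0.045914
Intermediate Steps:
t = 57 (t = 4 - 1*(-53) = 4 + 53 = 57)
c(U) = -5/3 + U² + 15*U (c(U) = (U² + 15*U) + 15/(-9) = (U² + 15*U) + 15*(-⅑) = (U² + 15*U) - 5/3 = -5/3 + U² + 15*U)
c(t)/o = (-5/3 + 57² + 15*57)/89349 = (-5/3 + 3249 + 855)*(1/89349) = (12307/3)*(1/89349) = 12307/268047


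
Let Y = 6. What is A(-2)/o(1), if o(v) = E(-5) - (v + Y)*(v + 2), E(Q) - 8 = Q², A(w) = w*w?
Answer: ⅓ ≈ 0.33333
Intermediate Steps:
A(w) = w²
E(Q) = 8 + Q²
o(v) = 33 - (2 + v)*(6 + v) (o(v) = (8 + (-5)²) - (v + 6)*(v + 2) = (8 + 25) - (6 + v)*(2 + v) = 33 - (2 + v)*(6 + v))
A(-2)/o(1) = (-2)²/(21 - 1*1² - 8*1) = 4/(21 - 1*1 - 8) = 4/(21 - 1 - 8) = 4/12 = 4*(1/12) = ⅓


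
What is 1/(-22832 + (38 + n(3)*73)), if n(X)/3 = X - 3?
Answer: -1/22794 ≈ -4.3871e-5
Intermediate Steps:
n(X) = -9 + 3*X (n(X) = 3*(X - 3) = 3*(-3 + X) = -9 + 3*X)
1/(-22832 + (38 + n(3)*73)) = 1/(-22832 + (38 + (-9 + 3*3)*73)) = 1/(-22832 + (38 + (-9 + 9)*73)) = 1/(-22832 + (38 + 0*73)) = 1/(-22832 + (38 + 0)) = 1/(-22832 + 38) = 1/(-22794) = -1/22794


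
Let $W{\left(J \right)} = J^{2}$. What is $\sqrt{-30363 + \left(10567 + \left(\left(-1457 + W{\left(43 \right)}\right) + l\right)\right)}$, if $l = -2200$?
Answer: $2 i \sqrt{5401} \approx 146.98 i$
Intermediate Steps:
$\sqrt{-30363 + \left(10567 + \left(\left(-1457 + W{\left(43 \right)}\right) + l\right)\right)} = \sqrt{-30363 + \left(10567 - \left(3657 - 1849\right)\right)} = \sqrt{-30363 + \left(10567 + \left(\left(-1457 + 1849\right) - 2200\right)\right)} = \sqrt{-30363 + \left(10567 + \left(392 - 2200\right)\right)} = \sqrt{-30363 + \left(10567 - 1808\right)} = \sqrt{-30363 + 8759} = \sqrt{-21604} = 2 i \sqrt{5401}$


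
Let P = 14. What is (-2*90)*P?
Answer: -2520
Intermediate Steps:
(-2*90)*P = -2*90*14 = -180*14 = -2520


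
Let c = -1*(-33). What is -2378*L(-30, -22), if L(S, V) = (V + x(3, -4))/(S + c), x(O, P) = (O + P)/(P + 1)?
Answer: 154570/9 ≈ 17174.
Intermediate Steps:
x(O, P) = (O + P)/(1 + P)
c = 33
L(S, V) = (⅓ + V)/(33 + S) (L(S, V) = (V + (3 - 4)/(1 - 4))/(S + 33) = (V - 1/(-3))/(33 + S) = (V - ⅓*(-1))/(33 + S) = (V + ⅓)/(33 + S) = (⅓ + V)/(33 + S))
-2378*L(-30, -22) = -2378*(⅓ - 22)/(33 - 30) = -2378*(-65)/(3*3) = -2378*(-65/9) = 154570/9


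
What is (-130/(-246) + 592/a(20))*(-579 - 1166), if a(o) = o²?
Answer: -2155424/615 ≈ -3504.8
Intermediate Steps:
(-130/(-246) + 592/a(20))*(-579 - 1166) = (-130/(-246) + 592/(20²))*(-579 - 1166) = (-130*(-1/246) + 592/400)*(-1745) = (65/123 + 592*(1/400))*(-1745) = (65/123 + 37/25)*(-1745) = (6176/3075)*(-1745) = -2155424/615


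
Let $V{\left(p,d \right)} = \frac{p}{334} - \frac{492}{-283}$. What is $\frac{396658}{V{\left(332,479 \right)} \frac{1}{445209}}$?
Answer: $\frac{4173044961120621}{64571} \approx 6.4627 \cdot 10^{10}$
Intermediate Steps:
$V{\left(p,d \right)} = \frac{492}{283} + \frac{p}{334}$ ($V{\left(p,d \right)} = p \frac{1}{334} - - \frac{492}{283} = \frac{p}{334} + \frac{492}{283} = \frac{492}{283} + \frac{p}{334}$)
$\frac{396658}{V{\left(332,479 \right)} \frac{1}{445209}} = \frac{396658}{\left(\frac{492}{283} + \frac{1}{334} \cdot 332\right) \frac{1}{445209}} = \frac{396658}{\left(\frac{492}{283} + \frac{166}{167}\right) \frac{1}{445209}} = \frac{396658}{\frac{129142}{47261} \cdot \frac{1}{445209}} = \frac{396658}{\frac{129142}{21041022549}} = 396658 \cdot \frac{21041022549}{129142} = \frac{4173044961120621}{64571}$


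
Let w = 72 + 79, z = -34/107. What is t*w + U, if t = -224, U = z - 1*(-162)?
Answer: -3601868/107 ≈ -33662.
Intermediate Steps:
z = -34/107 (z = -34*1/107 = -34/107 ≈ -0.31776)
U = 17300/107 (U = -34/107 - 1*(-162) = -34/107 + 162 = 17300/107 ≈ 161.68)
w = 151
t*w + U = -224*151 + 17300/107 = -33824 + 17300/107 = -3601868/107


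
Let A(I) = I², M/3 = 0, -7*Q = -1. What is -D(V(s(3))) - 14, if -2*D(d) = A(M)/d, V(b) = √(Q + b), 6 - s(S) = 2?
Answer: -14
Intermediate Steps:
Q = ⅐ (Q = -⅐*(-1) = ⅐ ≈ 0.14286)
s(S) = 4 (s(S) = 6 - 1*2 = 6 - 2 = 4)
M = 0 (M = 3*0 = 0)
V(b) = √(⅐ + b)
D(d) = 0 (D(d) = -0²/(2*d) = -0/d = -½*0 = 0)
-D(V(s(3))) - 14 = -1*0 - 14 = 0 - 14 = -14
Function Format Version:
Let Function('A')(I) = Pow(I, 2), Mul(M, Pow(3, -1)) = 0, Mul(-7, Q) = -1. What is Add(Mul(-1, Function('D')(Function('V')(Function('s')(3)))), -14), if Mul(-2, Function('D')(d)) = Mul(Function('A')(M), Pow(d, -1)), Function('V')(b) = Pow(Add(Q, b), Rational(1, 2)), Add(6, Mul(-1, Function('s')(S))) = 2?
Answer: -14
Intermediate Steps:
Q = Rational(1, 7) (Q = Mul(Rational(-1, 7), -1) = Rational(1, 7) ≈ 0.14286)
Function('s')(S) = 4 (Function('s')(S) = Add(6, Mul(-1, 2)) = Add(6, -2) = 4)
M = 0 (M = Mul(3, 0) = 0)
Function('V')(b) = Pow(Add(Rational(1, 7), b), Rational(1, 2))
Function('D')(d) = 0 (Function('D')(d) = Mul(Rational(-1, 2), Mul(Pow(0, 2), Pow(d, -1))) = Mul(Rational(-1, 2), Mul(0, Pow(d, -1))) = Mul(Rational(-1, 2), 0) = 0)
Add(Mul(-1, Function('D')(Function('V')(Function('s')(3)))), -14) = Add(Mul(-1, 0), -14) = Add(0, -14) = -14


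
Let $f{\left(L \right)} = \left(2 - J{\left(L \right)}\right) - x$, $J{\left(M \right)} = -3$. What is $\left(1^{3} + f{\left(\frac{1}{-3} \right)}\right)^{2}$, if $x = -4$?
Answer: $100$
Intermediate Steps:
$f{\left(L \right)} = 9$ ($f{\left(L \right)} = \left(2 - -3\right) - -4 = \left(2 + 3\right) + 4 = 5 + 4 = 9$)
$\left(1^{3} + f{\left(\frac{1}{-3} \right)}\right)^{2} = \left(1^{3} + 9\right)^{2} = \left(1 + 9\right)^{2} = 10^{2} = 100$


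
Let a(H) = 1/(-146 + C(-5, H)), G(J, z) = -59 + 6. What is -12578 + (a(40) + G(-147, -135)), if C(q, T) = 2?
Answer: -1818865/144 ≈ -12631.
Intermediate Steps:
G(J, z) = -53
a(H) = -1/144 (a(H) = 1/(-146 + 2) = 1/(-144) = -1/144)
-12578 + (a(40) + G(-147, -135)) = -12578 + (-1/144 - 53) = -12578 - 7633/144 = -1818865/144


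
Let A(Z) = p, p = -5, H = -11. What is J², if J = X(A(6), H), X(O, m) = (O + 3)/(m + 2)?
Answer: 4/81 ≈ 0.049383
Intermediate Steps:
A(Z) = -5
X(O, m) = (3 + O)/(2 + m)
J = 2/9 (J = (3 - 5)/(2 - 11) = -2/(-9) = -⅑*(-2) = 2/9 ≈ 0.22222)
J² = (2/9)² = 4/81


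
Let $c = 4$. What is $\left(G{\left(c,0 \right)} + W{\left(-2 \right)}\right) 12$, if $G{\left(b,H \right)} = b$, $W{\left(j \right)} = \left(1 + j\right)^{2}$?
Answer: $60$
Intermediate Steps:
$\left(G{\left(c,0 \right)} + W{\left(-2 \right)}\right) 12 = \left(4 + \left(1 - 2\right)^{2}\right) 12 = \left(4 + \left(-1\right)^{2}\right) 12 = \left(4 + 1\right) 12 = 5 \cdot 12 = 60$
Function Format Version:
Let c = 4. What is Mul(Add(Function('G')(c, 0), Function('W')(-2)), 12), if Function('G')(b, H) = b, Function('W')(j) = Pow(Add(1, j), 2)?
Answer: 60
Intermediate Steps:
Mul(Add(Function('G')(c, 0), Function('W')(-2)), 12) = Mul(Add(4, Pow(Add(1, -2), 2)), 12) = Mul(Add(4, Pow(-1, 2)), 12) = Mul(Add(4, 1), 12) = Mul(5, 12) = 60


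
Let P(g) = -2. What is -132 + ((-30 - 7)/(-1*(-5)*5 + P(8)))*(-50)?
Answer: -1186/23 ≈ -51.565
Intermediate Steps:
-132 + ((-30 - 7)/(-1*(-5)*5 + P(8)))*(-50) = -132 + ((-30 - 7)/(-1*(-5)*5 - 2))*(-50) = -132 - 37/(5*5 - 2)*(-50) = -132 - 37/(25 - 2)*(-50) = -132 - 37/23*(-50) = -132 + 1850/23 = -1186/23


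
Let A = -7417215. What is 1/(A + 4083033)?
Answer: -1/3334182 ≈ -2.9992e-7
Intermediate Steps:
1/(A + 4083033) = 1/(-7417215 + 4083033) = 1/(-3334182) = -1/3334182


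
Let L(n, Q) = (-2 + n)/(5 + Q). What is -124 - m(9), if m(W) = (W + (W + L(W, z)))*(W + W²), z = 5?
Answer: -1807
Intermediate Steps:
L(n, Q) = (-2 + n)/(5 + Q)
m(W) = (-⅕ + 21*W/10)*(W + W²) (m(W) = (W + (W + (-2 + W)/(5 + 5)))*(W + W²) = (W + (W + (-2 + W)/10))*(W + W²) = (W + (W + (-⅕ + W/10)))*(W + W²) = (W + (-⅕ + 11*W/10))*(W + W²) = (-⅕ + 21*W/10)*(W + W²))
-124 - m(9) = -124 - 9*(-2 + 19*9 + 21*9²)/10 = -124 - 9*(-2 + 171 + 21*81)/10 = -124 - 9*(-2 + 171 + 1701)/10 = -124 - 9*1870/10 = -124 - 1*1683 = -124 - 1683 = -1807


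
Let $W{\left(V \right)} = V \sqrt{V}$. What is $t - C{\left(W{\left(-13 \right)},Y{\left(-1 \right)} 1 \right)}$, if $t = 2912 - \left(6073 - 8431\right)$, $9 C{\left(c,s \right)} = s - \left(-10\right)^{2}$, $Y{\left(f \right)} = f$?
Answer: $\frac{47531}{9} \approx 5281.2$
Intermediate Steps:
$W{\left(V \right)} = V^{\frac{3}{2}}$
$C{\left(c,s \right)} = - \frac{100}{9} + \frac{s}{9}$ ($C{\left(c,s \right)} = \frac{s - \left(-10\right)^{2}}{9} = \frac{s - 100}{9} = \frac{-100 + s}{9} = - \frac{100}{9} + \frac{s}{9}$)
$t = 5270$ ($t = 2912 - -2358 = 2912 + 2358 = 5270$)
$t - C{\left(W{\left(-13 \right)},Y{\left(-1 \right)} 1 \right)} = 5270 - \left(- \frac{100}{9} + \frac{\left(-1\right) 1}{9}\right) = 5270 - \left(- \frac{100}{9} + \frac{1}{9} \left(-1\right)\right) = 5270 - \left(- \frac{100}{9} - \frac{1}{9}\right) = 5270 - - \frac{101}{9} = 5270 + \frac{101}{9} = \frac{47531}{9}$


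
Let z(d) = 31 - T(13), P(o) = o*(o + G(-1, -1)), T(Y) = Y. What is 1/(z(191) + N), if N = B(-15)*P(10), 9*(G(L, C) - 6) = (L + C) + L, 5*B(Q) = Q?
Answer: -1/452 ≈ -0.0022124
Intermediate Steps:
B(Q) = Q/5
G(L, C) = 6 + C/9 + 2*L/9 (G(L, C) = 6 + ((L + C) + L)/9 = 6 + ((C + L) + L)/9 = 6 + (C + 2*L)/9 = 6 + (C/9 + 2*L/9) = 6 + C/9 + 2*L/9)
P(o) = o*(17/3 + o) (P(o) = o*(o + (6 + (1/9)*(-1) + (2/9)*(-1))) = o*(o + (6 - 1/9 - 2/9)) = o*(o + 17/3) = o*(17/3 + o))
z(d) = 18 (z(d) = 31 - 1*13 = 31 - 13 = 18)
N = -470 (N = ((1/5)*(-15))*((1/3)*10*(17 + 3*10)) = -10*(17 + 30) = -10*47 = -3*470/3 = -470)
1/(z(191) + N) = 1/(18 - 470) = 1/(-452) = -1/452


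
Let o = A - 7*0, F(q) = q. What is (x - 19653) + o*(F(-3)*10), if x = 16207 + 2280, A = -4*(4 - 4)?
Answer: -1166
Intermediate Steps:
A = 0 (A = -4*0 = 0)
o = 0 (o = 0 - 7*0 = 0 + 0 = 0)
x = 18487
(x - 19653) + o*(F(-3)*10) = (18487 - 19653) + 0*(-3*10) = -1166 + 0*(-30) = -1166 + 0 = -1166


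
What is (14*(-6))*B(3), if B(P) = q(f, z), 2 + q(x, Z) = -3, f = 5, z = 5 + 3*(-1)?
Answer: 420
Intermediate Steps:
z = 2 (z = 5 - 3 = 2)
q(x, Z) = -5 (q(x, Z) = -2 - 3 = -5)
B(P) = -5
(14*(-6))*B(3) = (14*(-6))*(-5) = -84*(-5) = 420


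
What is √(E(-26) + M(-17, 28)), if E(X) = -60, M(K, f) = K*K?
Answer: √229 ≈ 15.133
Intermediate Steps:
M(K, f) = K²
√(E(-26) + M(-17, 28)) = √(-60 + (-17)²) = √(-60 + 289) = √229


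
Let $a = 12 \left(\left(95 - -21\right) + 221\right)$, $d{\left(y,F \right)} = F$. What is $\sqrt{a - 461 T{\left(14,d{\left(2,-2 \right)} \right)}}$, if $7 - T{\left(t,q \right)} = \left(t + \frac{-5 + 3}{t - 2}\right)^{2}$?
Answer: $\frac{\sqrt{3205241}}{6} \approx 298.39$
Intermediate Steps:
$T{\left(t,q \right)} = 7 - \left(t - \frac{2}{-2 + t}\right)^{2}$ ($T{\left(t,q \right)} = 7 - \left(t + \frac{-5 + 3}{t - 2}\right)^{2} = 7 - \left(t - \frac{2}{-2 + t}\right)^{2}$)
$a = 4044$ ($a = 12 \left(\left(95 + 21\right) + 221\right) = 12 \left(116 + 221\right) = 12 \cdot 337 = 4044$)
$\sqrt{a - 461 T{\left(14,d{\left(2,-2 \right)} \right)}} = \sqrt{4044 - 461 \left(7 - \frac{\left(2 - 14^{2} + 2 \cdot 14\right)^{2}}{\left(-2 + 14\right)^{2}}\right)} = \sqrt{4044 - 461 \left(7 - \frac{\left(2 - 196 + 28\right)^{2}}{144}\right)} = \sqrt{4044 - 461 \left(7 - \frac{\left(-166\right)^{2}}{144}\right)} = \sqrt{4044 - 461 \left(7 - \frac{1}{144} \cdot 27556\right)} = \sqrt{4044 - 461 \left(7 - \frac{6889}{36}\right)} = \sqrt{4044 - - \frac{3059657}{36}} = \sqrt{4044 + \frac{3059657}{36}} = \sqrt{\frac{3205241}{36}} = \frac{\sqrt{3205241}}{6}$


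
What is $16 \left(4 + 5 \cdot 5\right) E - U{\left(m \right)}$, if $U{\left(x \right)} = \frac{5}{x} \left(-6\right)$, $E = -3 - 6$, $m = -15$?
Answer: $-4178$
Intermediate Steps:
$E = -9$ ($E = -3 - 6 = -9$)
$U{\left(x \right)} = - \frac{30}{x}$
$16 \left(4 + 5 \cdot 5\right) E - U{\left(m \right)} = 16 \left(4 + 5 \cdot 5\right) \left(-9\right) - - \frac{30}{-15} = 16 \left(4 + 25\right) \left(-9\right) - \left(-30\right) \left(- \frac{1}{15}\right) = 16 \cdot 29 \left(-9\right) - 2 = 464 \left(-9\right) - 2 = -4176 - 2 = -4178$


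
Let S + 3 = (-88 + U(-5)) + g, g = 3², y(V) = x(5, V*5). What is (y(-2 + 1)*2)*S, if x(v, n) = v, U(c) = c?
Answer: -870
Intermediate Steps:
y(V) = 5
g = 9
S = -87 (S = -3 + ((-88 - 5) + 9) = -3 + (-93 + 9) = -3 - 84 = -87)
(y(-2 + 1)*2)*S = (5*2)*(-87) = 10*(-87) = -870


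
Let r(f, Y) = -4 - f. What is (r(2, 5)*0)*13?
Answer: 0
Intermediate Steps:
(r(2, 5)*0)*13 = ((-4 - 1*2)*0)*13 = ((-4 - 2)*0)*13 = -6*0*13 = 0*13 = 0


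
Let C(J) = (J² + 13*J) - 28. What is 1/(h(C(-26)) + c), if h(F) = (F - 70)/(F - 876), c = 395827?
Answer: 283/112018921 ≈ 2.5264e-6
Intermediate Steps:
C(J) = -28 + J² + 13*J
h(F) = (-70 + F)/(-876 + F)
1/(h(C(-26)) + c) = 1/((-70 + (-28 + (-26)² + 13*(-26)))/(-876 + (-28 + (-26)² + 13*(-26))) + 395827) = 1/((-70 + (-28 + 676 - 338))/(-876 + (-28 + 676 - 338)) + 395827) = 1/((-70 + 310)/(-876 + 310) + 395827) = 1/(240/(-566) + 395827) = 1/(-1/566*240 + 395827) = 1/(-120/283 + 395827) = 1/(112018921/283) = 283/112018921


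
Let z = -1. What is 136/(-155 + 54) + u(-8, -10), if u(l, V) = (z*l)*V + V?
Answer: -9226/101 ≈ -91.347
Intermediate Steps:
u(l, V) = V - V*l (u(l, V) = (-l)*V + V = -V*l + V = V - V*l)
136/(-155 + 54) + u(-8, -10) = 136/(-155 + 54) - 10*(1 - 1*(-8)) = 136/(-101) - 10*(1 + 8) = 136*(-1/101) - 10*9 = -136/101 - 90 = -9226/101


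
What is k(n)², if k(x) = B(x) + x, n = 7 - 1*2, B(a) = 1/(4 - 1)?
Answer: 256/9 ≈ 28.444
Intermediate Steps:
B(a) = ⅓ (B(a) = 1/3 = ⅓)
n = 5 (n = 7 - 2 = 5)
k(x) = ⅓ + x
k(n)² = (⅓ + 5)² = (16/3)² = 256/9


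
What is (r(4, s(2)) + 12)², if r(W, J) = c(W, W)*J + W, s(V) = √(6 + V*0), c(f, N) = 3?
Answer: 310 + 96*√6 ≈ 545.15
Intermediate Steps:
s(V) = √6 (s(V) = √(6 + 0) = √6)
r(W, J) = W + 3*J (r(W, J) = 3*J + W = W + 3*J)
(r(4, s(2)) + 12)² = ((4 + 3*√6) + 12)² = (16 + 3*√6)²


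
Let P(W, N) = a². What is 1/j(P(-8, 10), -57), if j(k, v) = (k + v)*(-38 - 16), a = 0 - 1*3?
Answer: 1/2592 ≈ 0.00038580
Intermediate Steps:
a = -3 (a = 0 - 3 = -3)
P(W, N) = 9 (P(W, N) = (-3)² = 9)
j(k, v) = -54*k - 54*v (j(k, v) = (k + v)*(-54) = -54*k - 54*v)
1/j(P(-8, 10), -57) = 1/(-54*9 - 54*(-57)) = 1/(-486 + 3078) = 1/2592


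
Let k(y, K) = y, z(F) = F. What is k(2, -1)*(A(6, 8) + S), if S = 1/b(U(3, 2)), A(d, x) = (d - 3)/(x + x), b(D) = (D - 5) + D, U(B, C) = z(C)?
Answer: -13/8 ≈ -1.6250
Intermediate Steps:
U(B, C) = C
b(D) = -5 + 2*D (b(D) = (-5 + D) + D = -5 + 2*D)
A(d, x) = (-3 + d)/(2*x) (A(d, x) = (-3 + d)/((2*x)) = (-3 + d)*(1/(2*x)) = (-3 + d)/(2*x))
S = -1 (S = 1/(-5 + 2*2) = 1/(-5 + 4) = 1/(-1) = -1)
k(2, -1)*(A(6, 8) + S) = 2*((1/2)*(-3 + 6)/8 - 1) = 2*((1/2)*(1/8)*3 - 1) = 2*(3/16 - 1) = 2*(-13/16) = -13/8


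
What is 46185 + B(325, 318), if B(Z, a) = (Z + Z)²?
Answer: 468685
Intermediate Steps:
B(Z, a) = 4*Z² (B(Z, a) = (2*Z)² = 4*Z²)
46185 + B(325, 318) = 46185 + 4*325² = 46185 + 4*105625 = 46185 + 422500 = 468685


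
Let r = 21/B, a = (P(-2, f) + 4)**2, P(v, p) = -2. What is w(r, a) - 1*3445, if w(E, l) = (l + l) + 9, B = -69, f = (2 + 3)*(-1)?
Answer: -3428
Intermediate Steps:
f = -5 (f = 5*(-1) = -5)
a = 4 (a = (-2 + 4)**2 = 2**2 = 4)
r = -7/23 (r = 21/(-69) = 21*(-1/69) = -7/23 ≈ -0.30435)
w(E, l) = 9 + 2*l (w(E, l) = 2*l + 9 = 9 + 2*l)
w(r, a) - 1*3445 = (9 + 2*4) - 1*3445 = (9 + 8) - 3445 = 17 - 3445 = -3428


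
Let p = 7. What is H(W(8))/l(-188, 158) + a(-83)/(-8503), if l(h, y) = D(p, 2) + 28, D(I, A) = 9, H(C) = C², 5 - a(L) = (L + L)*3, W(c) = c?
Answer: 525581/314611 ≈ 1.6706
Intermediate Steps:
a(L) = 5 - 6*L (a(L) = 5 - (L + L)*3 = 5 - 2*L*3 = 5 - 6*L)
l(h, y) = 37 (l(h, y) = 9 + 28 = 37)
H(W(8))/l(-188, 158) + a(-83)/(-8503) = 8²/37 + (5 - 6*(-83))/(-8503) = 64*(1/37) + (5 + 498)*(-1/8503) = 64/37 + 503*(-1/8503) = 64/37 - 503/8503 = 525581/314611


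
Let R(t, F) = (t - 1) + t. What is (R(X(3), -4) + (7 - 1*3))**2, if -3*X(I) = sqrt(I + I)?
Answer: 35/3 - 4*sqrt(6) ≈ 1.8687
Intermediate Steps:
X(I) = -sqrt(2)*sqrt(I)/3 (X(I) = -sqrt(I + I)/3 = -sqrt(2)*sqrt(I)/3)
R(t, F) = -1 + 2*t (R(t, F) = (-1 + t) + t = -1 + 2*t)
(R(X(3), -4) + (7 - 1*3))**2 = ((-1 + 2*(-sqrt(2)*sqrt(3)/3)) + (7 - 1*3))**2 = ((-1 + 2*(-sqrt(6)/3)) + (7 - 3))**2 = ((-1 - 2*sqrt(6)/3) + 4)**2 = (3 - 2*sqrt(6)/3)**2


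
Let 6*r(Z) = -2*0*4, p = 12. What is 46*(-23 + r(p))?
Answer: -1058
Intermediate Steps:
r(Z) = 0 (r(Z) = (-2*0*4)/6 = (0*4)/6 = (⅙)*0 = 0)
46*(-23 + r(p)) = 46*(-23 + 0) = 46*(-23) = -1058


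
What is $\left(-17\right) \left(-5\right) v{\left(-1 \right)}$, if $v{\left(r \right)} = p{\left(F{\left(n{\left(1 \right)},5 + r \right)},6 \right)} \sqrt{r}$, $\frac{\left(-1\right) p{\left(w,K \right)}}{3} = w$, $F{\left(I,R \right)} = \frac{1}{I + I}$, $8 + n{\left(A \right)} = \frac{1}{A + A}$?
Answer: $17 i \approx 17.0 i$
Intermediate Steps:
$n{\left(A \right)} = -8 + \frac{1}{2 A}$ ($n{\left(A \right)} = -8 + \frac{1}{A + A} = -8 + \frac{1}{2 A}$)
$F{\left(I,R \right)} = \frac{1}{2 I}$
$p{\left(w,K \right)} = - 3 w$
$v{\left(r \right)} = \frac{\sqrt{r}}{5}$ ($v{\left(r \right)} = - 3 \frac{1}{2 \left(-8 + \frac{1}{2 \cdot 1}\right)} \sqrt{r} = - 3 \frac{1}{2 \left(-8 + \frac{1}{2} \cdot 1\right)} \sqrt{r} = - 3 \frac{1}{2 \left(-8 + \frac{1}{2}\right)} \sqrt{r} = - 3 \frac{1}{2 \left(- \frac{15}{2}\right)} \sqrt{r} = - 3 \cdot \frac{1}{2} \left(- \frac{2}{15}\right) \sqrt{r} = \left(-3\right) \left(- \frac{1}{15}\right) \sqrt{r} = \frac{\sqrt{r}}{5}$)
$\left(-17\right) \left(-5\right) v{\left(-1 \right)} = \left(-17\right) \left(-5\right) \frac{\sqrt{-1}}{5} = 85 \frac{i}{5} = 17 i$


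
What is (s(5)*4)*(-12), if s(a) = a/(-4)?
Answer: 60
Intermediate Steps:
s(a) = -a/4 (s(a) = a*(-¼) = -a/4)
(s(5)*4)*(-12) = (-¼*5*4)*(-12) = -5/4*4*(-12) = -5*(-12) = 60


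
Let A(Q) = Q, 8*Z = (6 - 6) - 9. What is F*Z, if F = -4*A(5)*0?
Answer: 0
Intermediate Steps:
Z = -9/8 (Z = ((6 - 6) - 9)/8 = (0 - 9)/8 = (1/8)*(-9) = -9/8 ≈ -1.1250)
F = 0 (F = -4*5*0 = -20*0 = 0)
F*Z = 0*(-9/8) = 0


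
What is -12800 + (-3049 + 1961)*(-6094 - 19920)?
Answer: 28290432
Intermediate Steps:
-12800 + (-3049 + 1961)*(-6094 - 19920) = -12800 - 1088*(-26014) = -12800 + 28303232 = 28290432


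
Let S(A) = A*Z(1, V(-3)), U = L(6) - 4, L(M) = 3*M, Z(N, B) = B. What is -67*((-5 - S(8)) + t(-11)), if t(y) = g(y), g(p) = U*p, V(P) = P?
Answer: 9045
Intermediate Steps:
U = 14 (U = 3*6 - 4 = 18 - 4 = 14)
S(A) = -3*A (S(A) = A*(-3) = -3*A)
g(p) = 14*p
t(y) = 14*y
-67*((-5 - S(8)) + t(-11)) = -67*((-5 - (-3)*8) + 14*(-11)) = -67*((-5 - 1*(-24)) - 154) = -67*((-5 + 24) - 154) = -67*(19 - 154) = -67*(-135) = 9045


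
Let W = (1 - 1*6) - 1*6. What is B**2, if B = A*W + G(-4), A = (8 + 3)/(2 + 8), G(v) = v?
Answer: 25921/100 ≈ 259.21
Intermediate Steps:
W = -11 (W = (1 - 6) - 6 = -5 - 6 = -11)
A = 11/10 ≈ 1.1000
B = -161/10 (B = (11/10)*(-11) - 4 = -121/10 - 4 = -161/10 ≈ -16.100)
B**2 = (-161/10)**2 = 25921/100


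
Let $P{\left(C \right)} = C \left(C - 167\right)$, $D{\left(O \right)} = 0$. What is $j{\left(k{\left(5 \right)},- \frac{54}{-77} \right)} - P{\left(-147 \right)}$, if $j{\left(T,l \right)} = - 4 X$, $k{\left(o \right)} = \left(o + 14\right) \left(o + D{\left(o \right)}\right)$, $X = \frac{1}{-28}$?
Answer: $- \frac{323105}{7} \approx -46158.0$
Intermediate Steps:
$X = - \frac{1}{28} \approx -0.035714$
$P{\left(C \right)} = C \left(-167 + C\right)$
$k{\left(o \right)} = o \left(14 + o\right)$ ($k{\left(o \right)} = \left(o + 14\right) \left(o + 0\right) = \left(14 + o\right) o = o \left(14 + o\right)$)
$j{\left(T,l \right)} = \frac{1}{7}$ ($j{\left(T,l \right)} = \left(-4\right) \left(- \frac{1}{28}\right) = \frac{1}{7}$)
$j{\left(k{\left(5 \right)},- \frac{54}{-77} \right)} - P{\left(-147 \right)} = \frac{1}{7} - - 147 \left(-167 - 147\right) = \frac{1}{7} - \left(-147\right) \left(-314\right) = \frac{1}{7} - 46158 = - \frac{323105}{7}$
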